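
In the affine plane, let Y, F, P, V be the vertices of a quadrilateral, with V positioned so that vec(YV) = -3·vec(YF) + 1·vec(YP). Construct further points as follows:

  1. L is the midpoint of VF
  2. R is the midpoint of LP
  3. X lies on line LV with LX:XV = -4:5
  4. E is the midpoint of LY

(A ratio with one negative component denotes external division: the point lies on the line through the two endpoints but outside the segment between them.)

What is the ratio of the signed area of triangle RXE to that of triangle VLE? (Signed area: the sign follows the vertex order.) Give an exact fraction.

[RXE]:[VLE] = 15

Assign Y = (0, 0), F = (1, 0), P = (0, 1), V = (-3, 1) — the answer is frame-independent, so this choice is without loss of generality.
1. L is the midpoint of VF ⇒ L = (-1, 1/2)
2. R is the midpoint of LP ⇒ R = (-1/2, 3/4)
3. X lies on line LV with LX:XV = -4:5 ⇒ X = (7, -3/2)
4. E is the midpoint of LY ⇒ E = (-1/2, 1/4)
2·[RXE] = -15/4, 2·[VLE] = -1/4
[RXE]:[VLE] = -15/4:-1/4 = 15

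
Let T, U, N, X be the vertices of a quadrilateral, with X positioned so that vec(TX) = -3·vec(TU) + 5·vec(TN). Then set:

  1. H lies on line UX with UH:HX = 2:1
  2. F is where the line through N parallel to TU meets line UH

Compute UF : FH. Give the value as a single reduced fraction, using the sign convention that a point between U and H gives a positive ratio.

Choose coordinates T = (0, 0), U = (1, 0), N = (0, 1), X = (-3, 5).
1. H lies on line UX with UH:HX = 2:1 ⇒ H = (-5/3, 10/3)
2. F is where the line through N parallel to TU meets line UH ⇒ F = (1/5, 1)
F = U + t·(H−U) with t = 3/10, so UF:FH = t:(1−t) = 3/10:7/10

UF:FH = 3/7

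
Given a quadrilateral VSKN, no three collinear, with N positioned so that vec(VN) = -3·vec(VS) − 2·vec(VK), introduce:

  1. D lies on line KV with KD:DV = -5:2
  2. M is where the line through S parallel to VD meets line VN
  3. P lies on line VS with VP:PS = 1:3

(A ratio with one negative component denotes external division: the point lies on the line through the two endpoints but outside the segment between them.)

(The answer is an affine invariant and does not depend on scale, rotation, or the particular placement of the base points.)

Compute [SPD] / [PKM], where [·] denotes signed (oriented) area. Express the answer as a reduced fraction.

[SPD]:[PKM] = -6/11

Choose coordinates V = (0, 0), S = (1, 0), K = (0, 1), N = (-3, -2).
1. D lies on line KV with KD:DV = -5:2 ⇒ D = (0, -2/3)
2. M is where the line through S parallel to VD meets line VN ⇒ M = (1, 2/3)
3. P lies on line VS with VP:PS = 1:3 ⇒ P = (1/4, 0)
2·[SPD] = 1/2, 2·[PKM] = -11/12
[SPD]:[PKM] = 1/2:-11/12 = -6/11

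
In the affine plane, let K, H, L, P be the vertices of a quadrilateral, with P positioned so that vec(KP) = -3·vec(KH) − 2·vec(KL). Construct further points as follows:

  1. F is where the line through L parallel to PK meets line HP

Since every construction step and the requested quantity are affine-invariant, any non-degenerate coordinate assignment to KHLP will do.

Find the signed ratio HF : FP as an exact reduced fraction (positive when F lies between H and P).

Work in coordinates with K = (0, 0), H = (1, 0), L = (0, 1), P = (-3, -2).
1. F is where the line through L parallel to PK meets line HP ⇒ F = (-9, -5)
F = H + t·(P−H) with t = 5/2, so HF:FP = t:(1−t) = 5/2:-3/2

HF:FP = -5/3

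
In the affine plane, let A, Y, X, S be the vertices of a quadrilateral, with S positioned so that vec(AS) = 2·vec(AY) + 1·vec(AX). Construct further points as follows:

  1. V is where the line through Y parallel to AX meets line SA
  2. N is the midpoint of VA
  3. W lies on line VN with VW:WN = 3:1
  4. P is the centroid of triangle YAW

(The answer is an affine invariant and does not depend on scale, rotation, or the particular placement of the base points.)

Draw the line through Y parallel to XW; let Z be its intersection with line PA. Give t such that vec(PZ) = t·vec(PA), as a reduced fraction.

t = -4/7

Set A = (0, 0), Y = (1, 0), X = (0, 1), S = (2, 1); any affine frame gives the same invariant.
1. V is where the line through Y parallel to AX meets line SA ⇒ V = (1, 1/2)
2. N is the midpoint of VA ⇒ N = (1/2, 1/4)
3. W lies on line VN with VW:WN = 3:1 ⇒ W = (5/8, 5/16)
4. P is the centroid of triangle YAW ⇒ P = (13/24, 5/48)
through Y parallel to XW: direction (5/8, -11/16); meets PA at Z = (143/168, 55/336)
Z = P + t·(A−P) with t = -4/7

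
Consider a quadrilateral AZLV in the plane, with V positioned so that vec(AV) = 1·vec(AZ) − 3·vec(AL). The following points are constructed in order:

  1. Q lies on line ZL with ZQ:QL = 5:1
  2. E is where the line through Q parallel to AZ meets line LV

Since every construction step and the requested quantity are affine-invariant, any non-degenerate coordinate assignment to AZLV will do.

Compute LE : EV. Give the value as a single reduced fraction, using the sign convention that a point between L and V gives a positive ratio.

Work in coordinates with A = (0, 0), Z = (1, 0), L = (0, 1), V = (1, -3).
1. Q lies on line ZL with ZQ:QL = 5:1 ⇒ Q = (1/6, 5/6)
2. E is where the line through Q parallel to AZ meets line LV ⇒ E = (1/24, 5/6)
E = L + t·(V−L) with t = 1/24, so LE:EV = t:(1−t) = 1/24:23/24

LE:EV = 1/23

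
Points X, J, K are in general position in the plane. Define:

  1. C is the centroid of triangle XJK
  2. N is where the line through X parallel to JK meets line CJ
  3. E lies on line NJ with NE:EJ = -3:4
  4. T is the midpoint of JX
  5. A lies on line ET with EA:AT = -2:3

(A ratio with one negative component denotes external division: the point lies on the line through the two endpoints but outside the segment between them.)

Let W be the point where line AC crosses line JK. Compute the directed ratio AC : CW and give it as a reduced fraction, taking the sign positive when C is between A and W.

AC:CW = 32

Assign X = (0, 0), J = (1, 0), K = (0, 1) — the answer is frame-independent, so this choice is without loss of generality.
1. C is the centroid of triangle XJK ⇒ C = (1/3, 1/3)
2. N is where the line through X parallel to JK meets line CJ ⇒ N = (-1, 1)
3. E lies on line NJ with NE:EJ = -3:4 ⇒ E = (-7, 4)
4. T is the midpoint of JX ⇒ T = (1/2, 0)
5. A lies on line ET with EA:AT = -2:3 ⇒ A = (-22, 12)
line AC meets JK at W = (33/32, -1/32)
C = A + t·(W−A) with t = 32/33, so AC:CW = 32/33:1/33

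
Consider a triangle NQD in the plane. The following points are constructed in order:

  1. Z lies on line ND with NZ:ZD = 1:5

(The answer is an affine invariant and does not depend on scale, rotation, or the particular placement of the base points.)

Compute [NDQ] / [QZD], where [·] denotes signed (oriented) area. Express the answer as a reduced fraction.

Work in coordinates with N = (0, 0), Q = (1, 0), D = (0, 1).
1. Z lies on line ND with NZ:ZD = 1:5 ⇒ Z = (0, 1/6)
2·[NDQ] = -1, 2·[QZD] = -5/6
[NDQ]:[QZD] = -1:-5/6 = 6/5

[NDQ]:[QZD] = 6/5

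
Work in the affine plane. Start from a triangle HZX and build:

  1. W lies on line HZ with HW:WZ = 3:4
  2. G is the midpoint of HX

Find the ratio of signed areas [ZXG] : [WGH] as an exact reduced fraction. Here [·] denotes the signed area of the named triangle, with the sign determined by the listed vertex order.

Work in coordinates with H = (0, 0), Z = (1, 0), X = (0, 1).
1. W lies on line HZ with HW:WZ = 3:4 ⇒ W = (3/7, 0)
2. G is the midpoint of HX ⇒ G = (0, 1/2)
2·[ZXG] = 1/2, 2·[WGH] = 3/14
[ZXG]:[WGH] = 1/2:3/14 = 7/3

[ZXG]:[WGH] = 7/3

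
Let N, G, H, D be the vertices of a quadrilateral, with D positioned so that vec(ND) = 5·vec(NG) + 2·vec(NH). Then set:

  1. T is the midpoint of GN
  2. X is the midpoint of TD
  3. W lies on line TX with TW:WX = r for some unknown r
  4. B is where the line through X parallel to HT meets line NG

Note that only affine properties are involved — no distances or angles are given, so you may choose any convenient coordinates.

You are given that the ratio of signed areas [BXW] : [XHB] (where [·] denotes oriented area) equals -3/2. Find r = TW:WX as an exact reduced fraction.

r = -5/3

Work in coordinates with N = (0, 0), G = (1, 0), H = (0, 1), D = (5, 2).
1. T is the midpoint of GN ⇒ T = (1/2, 0)
2. X is the midpoint of TD ⇒ X = (11/4, 1)
3. With TW:WX = r, write λ = r/(r+1) so W = T + λ·(X−T); W is affine-linear in λ
4. B is where the line through X parallel to HT meets line NG ⇒ B = (13/4, 0)
Every point depending on W is an affine combination of W and λ-independent points, so each such coordinate is linear in λ; the λ² term in each signed area is a multiple of (X−T)×(X−T) = 0, so 2·[BXW] and 2·[XHB] are each linear in λ. Evaluating at λ=0 and λ=1:
  2·[BXW] = -11/4·λ + 11/4,   2·[XHB] = 11/4
So [BXW]:[XHB] = (-11/4·λ + 11/4) / (11/4). Setting this equal to -3/2:
  -11/4·λ + 11/4 = -3/2·(11/4)  ⇒  λ = 5/2
Then r = λ/(1−λ) = (5/2)/(-3/2) = -5/3. Check: with r = -5/3, W = (49/8, 5/2) and [BXW]:[XHB] = -3/2 as required.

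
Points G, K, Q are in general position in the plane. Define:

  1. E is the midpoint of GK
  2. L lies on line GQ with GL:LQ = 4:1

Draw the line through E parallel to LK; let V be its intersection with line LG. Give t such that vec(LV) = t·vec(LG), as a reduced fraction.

t = 1/2

Assign G = (0, 0), K = (1, 0), Q = (0, 1) — the answer is frame-independent, so this choice is without loss of generality.
1. E is the midpoint of GK ⇒ E = (1/2, 0)
2. L lies on line GQ with GL:LQ = 4:1 ⇒ L = (0, 4/5)
through E parallel to LK: direction (1, -4/5); meets LG at V = (0, 2/5)
V = L + t·(G−L) with t = 1/2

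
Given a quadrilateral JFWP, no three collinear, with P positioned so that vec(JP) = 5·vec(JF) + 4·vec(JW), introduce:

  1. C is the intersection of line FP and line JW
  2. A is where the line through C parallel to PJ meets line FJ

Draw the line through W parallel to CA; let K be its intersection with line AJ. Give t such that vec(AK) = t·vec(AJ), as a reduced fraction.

Work in coordinates with J = (0, 0), F = (1, 0), W = (0, 1), P = (5, 4).
1. C is the intersection of line FP and line JW ⇒ C = (0, -1)
2. A is where the line through C parallel to PJ meets line FJ ⇒ A = (5/4, 0)
through W parallel to CA: direction (5/4, 1); meets AJ at K = (-5/4, 0)
K = A + t·(J−A) with t = 2

t = 2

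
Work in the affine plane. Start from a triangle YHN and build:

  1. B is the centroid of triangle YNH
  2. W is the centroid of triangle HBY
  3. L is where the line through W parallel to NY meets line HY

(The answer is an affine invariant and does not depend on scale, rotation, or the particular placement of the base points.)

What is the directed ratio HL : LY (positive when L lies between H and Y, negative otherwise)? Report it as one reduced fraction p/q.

HL:LY = 5/4

Choose coordinates Y = (0, 0), H = (1, 0), N = (0, 1).
1. B is the centroid of triangle YNH ⇒ B = (1/3, 1/3)
2. W is the centroid of triangle HBY ⇒ W = (4/9, 1/9)
3. L is where the line through W parallel to NY meets line HY ⇒ L = (4/9, 0)
L = H + t·(Y−H) with t = 5/9, so HL:LY = t:(1−t) = 5/9:4/9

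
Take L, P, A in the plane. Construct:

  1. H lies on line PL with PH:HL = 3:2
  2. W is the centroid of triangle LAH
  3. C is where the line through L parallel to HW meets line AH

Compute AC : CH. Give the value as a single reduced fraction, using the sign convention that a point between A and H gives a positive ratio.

Work in coordinates with L = (0, 0), P = (1, 0), A = (0, 1).
1. H lies on line PL with PH:HL = 3:2 ⇒ H = (2/5, 0)
2. W is the centroid of triangle LAH ⇒ W = (2/15, 1/3)
3. C is where the line through L parallel to HW meets line AH ⇒ C = (4/5, -1)
C = A + t·(H−A) with t = 2, so AC:CH = t:(1−t) = 2:-1

AC:CH = -2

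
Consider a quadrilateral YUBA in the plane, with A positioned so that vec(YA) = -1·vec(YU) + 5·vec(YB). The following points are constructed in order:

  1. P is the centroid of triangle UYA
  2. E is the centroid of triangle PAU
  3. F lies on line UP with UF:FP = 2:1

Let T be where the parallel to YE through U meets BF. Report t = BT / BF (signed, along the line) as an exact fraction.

Set Y = (0, 0), U = (1, 0), B = (0, 1), A = (-1, 5); any affine frame gives the same invariant.
1. P is the centroid of triangle UYA ⇒ P = (0, 5/3)
2. E is the centroid of triangle PAU ⇒ E = (0, 20/9)
3. F lies on line UP with UF:FP = 2:1 ⇒ F = (1/3, 10/9)
through U parallel to YE: direction (0, 20/9); meets BF at T = (1, 4/3)
T = B + t·(F−B) with t = 3

t = 3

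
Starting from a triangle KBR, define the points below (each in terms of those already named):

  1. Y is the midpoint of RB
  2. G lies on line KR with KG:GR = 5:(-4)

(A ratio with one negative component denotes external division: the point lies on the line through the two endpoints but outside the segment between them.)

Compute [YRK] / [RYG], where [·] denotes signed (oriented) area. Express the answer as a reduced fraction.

[YRK]:[RYG] = 1/4

Assign K = (0, 0), B = (1, 0), R = (0, 1) — the answer is frame-independent, so this choice is without loss of generality.
1. Y is the midpoint of RB ⇒ Y = (1/2, 1/2)
2. G lies on line KR with KG:GR = 5:(-4) ⇒ G = (0, 5)
2·[YRK] = 1/2, 2·[RYG] = 2
[YRK]:[RYG] = 1/2:2 = 1/4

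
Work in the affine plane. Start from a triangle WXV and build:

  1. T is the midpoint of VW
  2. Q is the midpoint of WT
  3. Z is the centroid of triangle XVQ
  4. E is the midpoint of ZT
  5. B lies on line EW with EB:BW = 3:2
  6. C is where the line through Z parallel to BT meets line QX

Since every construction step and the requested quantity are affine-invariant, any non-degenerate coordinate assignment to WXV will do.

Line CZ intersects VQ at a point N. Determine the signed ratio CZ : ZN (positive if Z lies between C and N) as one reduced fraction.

CZ:ZN = 1/6

Set W = (0, 0), X = (1, 0), V = (0, 1); any affine frame gives the same invariant.
1. T is the midpoint of VW ⇒ T = (0, 1/2)
2. Q is the midpoint of WT ⇒ Q = (0, 1/4)
3. Z is the centroid of triangle XVQ ⇒ Z = (1/3, 5/12)
4. E is the midpoint of ZT ⇒ E = (1/6, 11/24)
5. B lies on line EW with EB:BW = 3:2 ⇒ B = (1/15, 11/60)
6. C is where the line through Z parallel to BT meets line QX ⇒ C = (7/18, 11/72)
line CZ meets VQ at N = (0, 2)
Z = C + t·(N−C) with t = 1/7, so CZ:ZN = 1/7:6/7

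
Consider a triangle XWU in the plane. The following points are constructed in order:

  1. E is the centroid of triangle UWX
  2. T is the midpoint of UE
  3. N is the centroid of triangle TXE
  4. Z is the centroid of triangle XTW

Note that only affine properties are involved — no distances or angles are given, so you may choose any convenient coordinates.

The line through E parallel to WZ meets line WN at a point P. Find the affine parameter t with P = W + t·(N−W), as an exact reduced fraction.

t = 3

Assign X = (0, 0), W = (1, 0), U = (0, 1) — the answer is frame-independent, so this choice is without loss of generality.
1. E is the centroid of triangle UWX ⇒ E = (1/3, 1/3)
2. T is the midpoint of UE ⇒ T = (1/6, 2/3)
3. N is the centroid of triangle TXE ⇒ N = (1/6, 1/3)
4. Z is the centroid of triangle XTW ⇒ Z = (7/18, 2/9)
through E parallel to WZ: direction (-11/18, 2/9); meets WN at P = (-3/2, 1)
P = W + t·(N−W) with t = 3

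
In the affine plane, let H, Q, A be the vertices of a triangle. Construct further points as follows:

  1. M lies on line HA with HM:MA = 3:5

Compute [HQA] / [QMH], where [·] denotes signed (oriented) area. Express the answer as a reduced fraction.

[HQA]:[QMH] = 8/3

Assign H = (0, 0), Q = (1, 0), A = (0, 1) — the answer is frame-independent, so this choice is without loss of generality.
1. M lies on line HA with HM:MA = 3:5 ⇒ M = (0, 3/8)
2·[HQA] = 1, 2·[QMH] = 3/8
[HQA]:[QMH] = 1:3/8 = 8/3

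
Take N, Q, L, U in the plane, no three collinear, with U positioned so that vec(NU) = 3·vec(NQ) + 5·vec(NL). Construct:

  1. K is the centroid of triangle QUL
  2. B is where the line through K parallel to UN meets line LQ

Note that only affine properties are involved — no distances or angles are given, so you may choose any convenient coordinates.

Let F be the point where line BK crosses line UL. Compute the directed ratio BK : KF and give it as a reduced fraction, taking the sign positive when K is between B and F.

BK:KF = 3/8

Assign N = (0, 0), Q = (1, 0), L = (0, 1), U = (3, 5) — the answer is frame-independent, so this choice is without loss of generality.
1. K is the centroid of triangle QUL ⇒ K = (4/3, 2)
2. B is where the line through K parallel to UN meets line LQ ⇒ B = (11/24, 13/24)
line BK meets UL at F = (11/3, 53/9)
K = B + t·(F−B) with t = 3/11, so BK:KF = 3/11:8/11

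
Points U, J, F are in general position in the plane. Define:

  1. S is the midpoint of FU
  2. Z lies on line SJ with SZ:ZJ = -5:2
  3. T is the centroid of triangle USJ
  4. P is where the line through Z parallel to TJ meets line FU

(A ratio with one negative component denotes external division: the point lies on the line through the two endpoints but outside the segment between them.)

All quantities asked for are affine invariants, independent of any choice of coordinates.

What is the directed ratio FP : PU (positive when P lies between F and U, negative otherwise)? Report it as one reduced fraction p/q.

Choose coordinates U = (0, 0), J = (1, 0), F = (0, 1).
1. S is the midpoint of FU ⇒ S = (0, 1/2)
2. Z lies on line SJ with SZ:ZJ = -5:2 ⇒ Z = (5/3, -1/3)
3. T is the centroid of triangle USJ ⇒ T = (1/3, 1/6)
4. P is where the line through Z parallel to TJ meets line FU ⇒ P = (0, 1/12)
P = F + t·(U−F) with t = 11/12, so FP:PU = t:(1−t) = 11/12:1/12

FP:PU = 11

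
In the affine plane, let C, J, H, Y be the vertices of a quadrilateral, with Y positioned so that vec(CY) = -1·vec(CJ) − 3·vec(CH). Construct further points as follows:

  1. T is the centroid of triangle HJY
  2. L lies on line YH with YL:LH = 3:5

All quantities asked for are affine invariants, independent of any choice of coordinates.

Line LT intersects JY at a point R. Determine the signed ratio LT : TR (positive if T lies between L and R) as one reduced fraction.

Assign C = (0, 0), J = (1, 0), H = (0, 1), Y = (-1, -3) — the answer is frame-independent, so this choice is without loss of generality.
1. T is the centroid of triangle HJY ⇒ T = (0, -2/3)
2. L lies on line YH with YL:LH = 3:5 ⇒ L = (-5/8, -3/2)
line LT meets JY at R = (5, 6)
T = L + t·(R−L) with t = 1/9, so LT:TR = 1/9:8/9

LT:TR = 1/8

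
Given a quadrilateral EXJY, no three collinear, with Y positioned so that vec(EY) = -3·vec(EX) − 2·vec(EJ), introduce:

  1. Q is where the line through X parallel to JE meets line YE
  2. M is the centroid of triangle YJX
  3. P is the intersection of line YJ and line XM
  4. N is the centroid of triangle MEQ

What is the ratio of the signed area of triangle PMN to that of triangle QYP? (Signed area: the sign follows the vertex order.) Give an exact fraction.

Set E = (0, 0), X = (1, 0), J = (0, 1), Y = (-3, -2); any affine frame gives the same invariant.
1. Q is where the line through X parallel to JE meets line YE ⇒ Q = (1, 2/3)
2. M is the centroid of triangle YJX ⇒ M = (-2/3, -1/3)
3. P is the intersection of line YJ and line XM ⇒ P = (-3/2, -1/2)
4. N is the centroid of triangle MEQ ⇒ N = (1/9, 1/9)
2·[PMN] = 13/54, 2·[QYP] = -2
[PMN]:[QYP] = 13/54:-2 = -13/108

[PMN]:[QYP] = -13/108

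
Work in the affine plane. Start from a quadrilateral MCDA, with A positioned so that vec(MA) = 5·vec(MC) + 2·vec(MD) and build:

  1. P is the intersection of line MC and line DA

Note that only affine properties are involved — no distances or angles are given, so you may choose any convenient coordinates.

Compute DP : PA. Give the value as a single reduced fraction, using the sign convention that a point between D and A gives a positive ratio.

Assign M = (0, 0), C = (1, 0), D = (0, 1), A = (5, 2) — the answer is frame-independent, so this choice is without loss of generality.
1. P is the intersection of line MC and line DA ⇒ P = (-5, 0)
P = D + t·(A−D) with t = -1, so DP:PA = t:(1−t) = -1:2

DP:PA = -1/2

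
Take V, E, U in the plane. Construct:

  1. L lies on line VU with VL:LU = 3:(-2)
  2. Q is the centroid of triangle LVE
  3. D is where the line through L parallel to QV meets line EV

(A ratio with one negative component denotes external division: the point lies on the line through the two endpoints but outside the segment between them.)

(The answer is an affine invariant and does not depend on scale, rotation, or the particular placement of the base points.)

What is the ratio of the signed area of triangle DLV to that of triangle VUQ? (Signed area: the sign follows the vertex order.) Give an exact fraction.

[DLV]:[VUQ] = 9

Set V = (0, 0), E = (1, 0), U = (0, 1); any affine frame gives the same invariant.
1. L lies on line VU with VL:LU = 3:(-2) ⇒ L = (0, 3)
2. Q is the centroid of triangle LVE ⇒ Q = (1/3, 1)
3. D is where the line through L parallel to QV meets line EV ⇒ D = (-1, 0)
2·[DLV] = -3, 2·[VUQ] = -1/3
[DLV]:[VUQ] = -3:-1/3 = 9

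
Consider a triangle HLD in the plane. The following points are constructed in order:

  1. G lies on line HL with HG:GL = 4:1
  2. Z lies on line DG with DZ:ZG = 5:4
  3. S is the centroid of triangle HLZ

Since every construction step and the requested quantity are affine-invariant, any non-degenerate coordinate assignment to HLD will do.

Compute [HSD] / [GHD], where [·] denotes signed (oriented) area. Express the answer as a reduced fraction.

[HSD]:[GHD] = -65/108

Choose coordinates H = (0, 0), L = (1, 0), D = (0, 1).
1. G lies on line HL with HG:GL = 4:1 ⇒ G = (4/5, 0)
2. Z lies on line DG with DZ:ZG = 5:4 ⇒ Z = (4/9, 4/9)
3. S is the centroid of triangle HLZ ⇒ S = (13/27, 4/27)
2·[HSD] = 13/27, 2·[GHD] = -4/5
[HSD]:[GHD] = 13/27:-4/5 = -65/108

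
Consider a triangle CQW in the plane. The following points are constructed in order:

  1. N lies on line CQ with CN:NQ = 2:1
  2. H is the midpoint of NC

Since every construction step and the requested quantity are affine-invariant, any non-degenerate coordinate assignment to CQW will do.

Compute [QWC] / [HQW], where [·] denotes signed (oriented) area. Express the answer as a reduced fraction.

[QWC]:[HQW] = 3/2

Set C = (0, 0), Q = (1, 0), W = (0, 1); any affine frame gives the same invariant.
1. N lies on line CQ with CN:NQ = 2:1 ⇒ N = (2/3, 0)
2. H is the midpoint of NC ⇒ H = (1/3, 0)
2·[QWC] = 1, 2·[HQW] = 2/3
[QWC]:[HQW] = 1:2/3 = 3/2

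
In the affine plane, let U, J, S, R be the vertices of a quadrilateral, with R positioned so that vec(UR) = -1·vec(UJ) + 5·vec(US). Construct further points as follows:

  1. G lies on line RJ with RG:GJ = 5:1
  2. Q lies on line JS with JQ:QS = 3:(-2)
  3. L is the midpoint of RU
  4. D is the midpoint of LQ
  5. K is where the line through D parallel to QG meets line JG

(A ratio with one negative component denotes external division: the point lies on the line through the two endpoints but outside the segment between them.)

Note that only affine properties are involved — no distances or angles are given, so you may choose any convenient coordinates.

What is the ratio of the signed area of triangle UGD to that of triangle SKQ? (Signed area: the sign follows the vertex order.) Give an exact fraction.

Choose coordinates U = (0, 0), J = (1, 0), S = (0, 1), R = (-1, 5).
1. G lies on line RJ with RG:GJ = 5:1 ⇒ G = (2/3, 5/6)
2. Q lies on line JS with JQ:QS = 3:(-2) ⇒ Q = (-2, 3)
3. L is the midpoint of RU ⇒ L = (-1/2, 5/2)
4. D is the midpoint of LQ ⇒ D = (-5/4, 11/4)
5. K is where the line through D parallel to QG meets line JG ⇒ K = (49/108, 295/216)
2·[UGD] = 23/8, 2·[SKQ] = 59/36
[UGD]:[SKQ] = 23/8:59/36 = 207/118

[UGD]:[SKQ] = 207/118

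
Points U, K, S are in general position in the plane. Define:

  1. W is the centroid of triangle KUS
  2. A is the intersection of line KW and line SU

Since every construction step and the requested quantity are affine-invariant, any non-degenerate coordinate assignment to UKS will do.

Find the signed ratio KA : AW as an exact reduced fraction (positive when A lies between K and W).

Set U = (0, 0), K = (1, 0), S = (0, 1); any affine frame gives the same invariant.
1. W is the centroid of triangle KUS ⇒ W = (1/3, 1/3)
2. A is the intersection of line KW and line SU ⇒ A = (0, 1/2)
A = K + t·(W−K) with t = 3/2, so KA:AW = t:(1−t) = 3/2:-1/2

KA:AW = -3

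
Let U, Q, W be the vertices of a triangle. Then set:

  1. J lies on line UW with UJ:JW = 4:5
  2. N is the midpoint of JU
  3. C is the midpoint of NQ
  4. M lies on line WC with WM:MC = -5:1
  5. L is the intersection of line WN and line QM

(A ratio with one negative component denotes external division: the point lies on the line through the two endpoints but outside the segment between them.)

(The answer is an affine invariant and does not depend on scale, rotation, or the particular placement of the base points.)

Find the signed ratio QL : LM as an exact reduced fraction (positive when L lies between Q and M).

QL:LM = -8/5

Work in coordinates with U = (0, 0), Q = (1, 0), W = (0, 1).
1. J lies on line UW with UJ:JW = 4:5 ⇒ J = (0, 4/9)
2. N is the midpoint of JU ⇒ N = (0, 2/9)
3. C is the midpoint of NQ ⇒ C = (1/2, 1/9)
4. M lies on line WC with WM:MC = -5:1 ⇒ M = (5/8, -1/9)
5. L is the intersection of line WN and line QM ⇒ L = (0, -8/27)
L = Q + t·(M−Q) with t = 8/3, so QL:LM = t:(1−t) = 8/3:-5/3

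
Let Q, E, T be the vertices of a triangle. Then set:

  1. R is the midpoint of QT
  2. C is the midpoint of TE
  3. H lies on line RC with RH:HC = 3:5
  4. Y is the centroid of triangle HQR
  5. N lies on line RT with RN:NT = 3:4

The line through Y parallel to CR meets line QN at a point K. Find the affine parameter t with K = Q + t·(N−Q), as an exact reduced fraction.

Assign Q = (0, 0), E = (1, 0), T = (0, 1) — the answer is frame-independent, so this choice is without loss of generality.
1. R is the midpoint of QT ⇒ R = (0, 1/2)
2. C is the midpoint of TE ⇒ C = (1/2, 1/2)
3. H lies on line RC with RH:HC = 3:5 ⇒ H = (3/16, 1/2)
4. Y is the centroid of triangle HQR ⇒ Y = (1/16, 1/3)
5. N lies on line RT with RN:NT = 3:4 ⇒ N = (0, 5/7)
through Y parallel to CR: direction (-1/2, 0); meets QN at K = (0, 1/3)
K = Q + t·(N−Q) with t = 7/15

t = 7/15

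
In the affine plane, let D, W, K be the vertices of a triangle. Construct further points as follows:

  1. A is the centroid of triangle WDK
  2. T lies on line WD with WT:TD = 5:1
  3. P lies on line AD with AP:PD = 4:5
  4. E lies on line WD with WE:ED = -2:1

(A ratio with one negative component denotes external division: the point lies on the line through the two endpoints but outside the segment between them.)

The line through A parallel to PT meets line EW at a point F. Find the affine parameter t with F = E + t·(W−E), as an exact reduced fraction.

t = 13/20

Choose coordinates D = (0, 0), W = (1, 0), K = (0, 1).
1. A is the centroid of triangle WDK ⇒ A = (1/3, 1/3)
2. T lies on line WD with WT:TD = 5:1 ⇒ T = (1/6, 0)
3. P lies on line AD with AP:PD = 4:5 ⇒ P = (5/27, 5/27)
4. E lies on line WD with WE:ED = -2:1 ⇒ E = (-1, 0)
through A parallel to PT: direction (-1/54, -5/27); meets EW at F = (3/10, 0)
F = E + t·(W−E) with t = 13/20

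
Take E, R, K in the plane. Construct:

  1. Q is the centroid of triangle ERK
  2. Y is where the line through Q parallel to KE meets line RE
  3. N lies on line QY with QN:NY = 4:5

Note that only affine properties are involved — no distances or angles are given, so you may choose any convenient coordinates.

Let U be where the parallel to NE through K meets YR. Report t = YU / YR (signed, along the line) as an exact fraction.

Choose coordinates E = (0, 0), R = (1, 0), K = (0, 1).
1. Q is the centroid of triangle ERK ⇒ Q = (1/3, 1/3)
2. Y is where the line through Q parallel to KE meets line RE ⇒ Y = (1/3, 0)
3. N lies on line QY with QN:NY = 4:5 ⇒ N = (1/3, 5/27)
through K parallel to NE: direction (-1/3, -5/27); meets YR at U = (-9/5, 0)
U = Y + t·(R−Y) with t = -16/5

t = -16/5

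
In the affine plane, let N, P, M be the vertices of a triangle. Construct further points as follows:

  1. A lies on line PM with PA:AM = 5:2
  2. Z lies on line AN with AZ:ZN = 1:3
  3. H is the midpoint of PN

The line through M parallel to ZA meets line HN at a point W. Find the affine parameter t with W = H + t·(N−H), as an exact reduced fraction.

t = 9/5

Work in coordinates with N = (0, 0), P = (1, 0), M = (0, 1).
1. A lies on line PM with PA:AM = 5:2 ⇒ A = (2/7, 5/7)
2. Z lies on line AN with AZ:ZN = 1:3 ⇒ Z = (3/14, 15/28)
3. H is the midpoint of PN ⇒ H = (1/2, 0)
through M parallel to ZA: direction (1/14, 5/28); meets HN at W = (-2/5, 0)
W = H + t·(N−H) with t = 9/5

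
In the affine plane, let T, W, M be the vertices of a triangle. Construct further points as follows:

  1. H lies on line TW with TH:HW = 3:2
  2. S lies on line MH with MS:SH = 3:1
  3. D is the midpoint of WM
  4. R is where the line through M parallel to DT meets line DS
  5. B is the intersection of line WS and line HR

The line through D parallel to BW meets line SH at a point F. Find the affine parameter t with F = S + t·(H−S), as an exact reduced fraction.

t = -3/2

Work in coordinates with T = (0, 0), W = (1, 0), M = (0, 1).
1. H lies on line TW with TH:HW = 3:2 ⇒ H = (3/5, 0)
2. S lies on line MH with MS:SH = 3:1 ⇒ S = (9/20, 1/4)
3. D is the midpoint of WM ⇒ D = (1/2, 1/2)
4. R is where the line through M parallel to DT meets line DS ⇒ R = (3/4, 7/4)
5. B is the intersection of line WS and line HR ⇒ B = (123/200, 7/40)
through D parallel to BW: direction (77/200, -7/40); meets SH at F = (9/40, 5/8)
F = S + t·(H−S) with t = -3/2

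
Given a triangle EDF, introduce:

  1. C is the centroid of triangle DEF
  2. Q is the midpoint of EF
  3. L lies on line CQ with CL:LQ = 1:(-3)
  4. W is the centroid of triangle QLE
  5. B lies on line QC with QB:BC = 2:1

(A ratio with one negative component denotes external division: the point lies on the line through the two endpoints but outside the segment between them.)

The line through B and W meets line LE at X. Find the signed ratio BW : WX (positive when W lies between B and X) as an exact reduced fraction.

Choose coordinates E = (0, 0), D = (1, 0), F = (0, 1).
1. C is the centroid of triangle DEF ⇒ C = (1/3, 1/3)
2. Q is the midpoint of EF ⇒ Q = (0, 1/2)
3. L lies on line CQ with CL:LQ = 1:(-3) ⇒ L = (1/2, 1/4)
4. W is the centroid of triangle QLE ⇒ W = (1/6, 1/4)
5. B lies on line QC with QB:BC = 2:1 ⇒ B = (2/9, 7/18)
line BW meets LE at X = (1/12, 1/24)
W = B + t·(X−B) with t = 2/5, so BW:WX = 2/5:3/5

BW:WX = 2/3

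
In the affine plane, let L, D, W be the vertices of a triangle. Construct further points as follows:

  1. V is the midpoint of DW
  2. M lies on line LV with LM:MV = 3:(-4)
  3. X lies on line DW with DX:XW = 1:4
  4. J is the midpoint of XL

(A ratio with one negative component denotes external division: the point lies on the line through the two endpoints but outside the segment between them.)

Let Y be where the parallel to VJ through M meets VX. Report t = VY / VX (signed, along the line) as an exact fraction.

t = -4

Assign L = (0, 0), D = (1, 0), W = (0, 1) — the answer is frame-independent, so this choice is without loss of generality.
1. V is the midpoint of DW ⇒ V = (1/2, 1/2)
2. M lies on line LV with LM:MV = 3:(-4) ⇒ M = (-3/2, -3/2)
3. X lies on line DW with DX:XW = 1:4 ⇒ X = (4/5, 1/5)
4. J is the midpoint of XL ⇒ J = (2/5, 1/10)
through M parallel to VJ: direction (-1/10, -2/5); meets VX at Y = (-7/10, 17/10)
Y = V + t·(X−V) with t = -4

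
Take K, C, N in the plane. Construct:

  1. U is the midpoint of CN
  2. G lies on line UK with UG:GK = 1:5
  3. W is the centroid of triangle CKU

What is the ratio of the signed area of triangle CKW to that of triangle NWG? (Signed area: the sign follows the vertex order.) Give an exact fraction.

[CKW]:[NWG] = -3

Work in coordinates with K = (0, 0), C = (1, 0), N = (0, 1).
1. U is the midpoint of CN ⇒ U = (1/2, 1/2)
2. G lies on line UK with UG:GK = 1:5 ⇒ G = (5/12, 5/12)
3. W is the centroid of triangle CKU ⇒ W = (1/2, 1/6)
2·[CKW] = -1/6, 2·[NWG] = 1/18
[CKW]:[NWG] = -1/6:1/18 = -3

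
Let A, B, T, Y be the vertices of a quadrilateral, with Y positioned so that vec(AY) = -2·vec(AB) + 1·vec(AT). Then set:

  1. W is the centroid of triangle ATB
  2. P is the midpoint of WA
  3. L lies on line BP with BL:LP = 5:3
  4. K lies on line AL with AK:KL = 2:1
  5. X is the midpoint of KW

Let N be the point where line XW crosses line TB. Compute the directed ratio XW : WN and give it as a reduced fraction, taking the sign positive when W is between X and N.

Choose coordinates A = (0, 0), B = (1, 0), T = (0, 1), Y = (-2, 1).
1. W is the centroid of triangle ATB ⇒ W = (1/3, 1/3)
2. P is the midpoint of WA ⇒ P = (1/6, 1/6)
3. L lies on line BP with BL:LP = 5:3 ⇒ L = (23/48, 5/48)
4. K lies on line AL with AK:KL = 2:1 ⇒ K = (23/72, 5/72)
5. X is the midpoint of KW ⇒ X = (47/144, 29/144)
line XW meets TB at N = (7/20, 13/20)
W = X + t·(N−X) with t = 5/17, so XW:WN = 5/17:12/17

XW:WN = 5/12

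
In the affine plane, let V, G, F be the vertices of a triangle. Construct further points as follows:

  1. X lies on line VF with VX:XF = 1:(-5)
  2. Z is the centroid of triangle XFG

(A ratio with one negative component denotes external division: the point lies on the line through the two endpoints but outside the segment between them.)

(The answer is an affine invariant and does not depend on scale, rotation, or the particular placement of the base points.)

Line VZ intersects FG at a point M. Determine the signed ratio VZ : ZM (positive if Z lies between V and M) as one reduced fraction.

VZ:ZM = 7/5

Assign V = (0, 0), G = (1, 0), F = (0, 1) — the answer is frame-independent, so this choice is without loss of generality.
1. X lies on line VF with VX:XF = 1:(-5) ⇒ X = (0, -1/4)
2. Z is the centroid of triangle XFG ⇒ Z = (1/3, 1/4)
line VZ meets FG at M = (4/7, 3/7)
Z = V + t·(M−V) with t = 7/12, so VZ:ZM = 7/12:5/12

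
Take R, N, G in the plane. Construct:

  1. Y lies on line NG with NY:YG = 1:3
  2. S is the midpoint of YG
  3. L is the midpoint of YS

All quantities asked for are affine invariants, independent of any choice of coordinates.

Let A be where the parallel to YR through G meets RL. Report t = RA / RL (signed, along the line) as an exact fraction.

t = 4

Choose coordinates R = (0, 0), N = (1, 0), G = (0, 1).
1. Y lies on line NG with NY:YG = 1:3 ⇒ Y = (3/4, 1/4)
2. S is the midpoint of YG ⇒ S = (3/8, 5/8)
3. L is the midpoint of YS ⇒ L = (9/16, 7/16)
through G parallel to YR: direction (-3/4, -1/4); meets RL at A = (9/4, 7/4)
A = R + t·(L−R) with t = 4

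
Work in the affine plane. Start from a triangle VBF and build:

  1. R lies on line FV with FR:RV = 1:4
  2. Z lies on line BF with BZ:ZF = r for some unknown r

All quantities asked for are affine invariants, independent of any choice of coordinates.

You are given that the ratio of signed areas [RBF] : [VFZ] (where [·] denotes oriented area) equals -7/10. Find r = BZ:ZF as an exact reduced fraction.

r = 5/2

Assign V = (0, 0), B = (1, 0), F = (0, 1) — the answer is frame-independent, so this choice is without loss of generality.
1. R lies on line FV with FR:RV = 1:4 ⇒ R = (0, 4/5)
2. With BZ:ZF = r, write λ = r/(r+1) so Z = B + λ·(F−B); Z is affine-linear in λ
Every point depending on Z is an affine combination of Z and λ-independent points, so each such coordinate is linear in λ; the λ² term in each signed area is a multiple of (F−B)×(F−B) = 0, so 2·[RBF] and 2·[VFZ] are each linear in λ. Evaluating at λ=0 and λ=1:
  2·[RBF] = 1/5,   2·[VFZ] = λ − 1
So [RBF]:[VFZ] = (1/5) / (λ − 1). Setting this equal to -7/10:
  1/5 = -7/10·(λ − 1)  ⇒  λ = 5/7
Then r = λ/(1−λ) = (5/7)/(2/7) = 5/2. Check: with r = 5/2, Z = (2/7, 5/7) and [RBF]:[VFZ] = -7/10 as required.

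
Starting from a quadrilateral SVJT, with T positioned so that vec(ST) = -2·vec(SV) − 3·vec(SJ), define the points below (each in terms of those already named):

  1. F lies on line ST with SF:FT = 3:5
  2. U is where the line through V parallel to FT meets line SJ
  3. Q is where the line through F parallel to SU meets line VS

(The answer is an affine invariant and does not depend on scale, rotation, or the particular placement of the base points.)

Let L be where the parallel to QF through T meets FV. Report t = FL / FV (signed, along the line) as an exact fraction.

t = -5/7

Work in coordinates with S = (0, 0), V = (1, 0), J = (0, 1), T = (-2, -3).
1. F lies on line ST with SF:FT = 3:5 ⇒ F = (-3/4, -9/8)
2. U is where the line through V parallel to FT meets line SJ ⇒ U = (0, -3/2)
3. Q is where the line through F parallel to SU meets line VS ⇒ Q = (-3/4, 0)
through T parallel to QF: direction (0, -9/8); meets FV at L = (-2, -27/14)
L = F + t·(V−F) with t = -5/7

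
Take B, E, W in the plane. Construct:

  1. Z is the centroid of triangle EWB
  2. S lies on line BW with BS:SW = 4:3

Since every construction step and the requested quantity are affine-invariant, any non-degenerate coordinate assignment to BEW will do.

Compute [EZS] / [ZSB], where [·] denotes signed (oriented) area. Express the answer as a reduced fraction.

Choose coordinates B = (0, 0), E = (1, 0), W = (0, 1).
1. Z is the centroid of triangle EWB ⇒ Z = (1/3, 1/3)
2. S lies on line BW with BS:SW = 4:3 ⇒ S = (0, 4/7)
2·[EZS] = -1/21, 2·[ZSB] = 4/21
[EZS]:[ZSB] = -1/21:4/21 = -1/4

[EZS]:[ZSB] = -1/4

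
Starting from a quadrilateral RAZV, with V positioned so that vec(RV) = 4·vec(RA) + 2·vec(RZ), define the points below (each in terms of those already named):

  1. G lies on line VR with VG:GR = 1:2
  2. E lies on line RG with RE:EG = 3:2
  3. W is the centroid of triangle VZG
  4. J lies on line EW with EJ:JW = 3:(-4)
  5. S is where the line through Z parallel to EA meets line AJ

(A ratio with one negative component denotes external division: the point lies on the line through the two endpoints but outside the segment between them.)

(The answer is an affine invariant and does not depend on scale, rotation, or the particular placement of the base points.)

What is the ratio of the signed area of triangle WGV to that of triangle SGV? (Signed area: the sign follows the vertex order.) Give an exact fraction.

[WGV]:[SGV] = -5/39

Assign R = (0, 0), A = (1, 0), Z = (0, 1), V = (4, 2) — the answer is frame-independent, so this choice is without loss of generality.
1. G lies on line VR with VG:GR = 1:2 ⇒ G = (8/3, 4/3)
2. E lies on line RG with RE:EG = 3:2 ⇒ E = (8/5, 4/5)
3. W is the centroid of triangle VZG ⇒ W = (20/9, 13/9)
4. J lies on line EW with EJ:JW = 3:(-4) ⇒ J = (-4/15, -17/15)
5. S is where the line through Z parallel to EA meets line AJ ⇒ S = (-108/25, -119/25)
2·[WGV] = 4/9, 2·[SGV] = -52/15
[WGV]:[SGV] = 4/9:-52/15 = -5/39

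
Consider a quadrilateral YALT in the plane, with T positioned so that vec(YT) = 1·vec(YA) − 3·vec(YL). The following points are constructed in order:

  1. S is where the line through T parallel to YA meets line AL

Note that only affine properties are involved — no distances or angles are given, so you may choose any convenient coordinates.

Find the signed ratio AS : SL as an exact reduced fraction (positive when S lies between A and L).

Assign Y = (0, 0), A = (1, 0), L = (0, 1), T = (1, -3) — the answer is frame-independent, so this choice is without loss of generality.
1. S is where the line through T parallel to YA meets line AL ⇒ S = (4, -3)
S = A + t·(L−A) with t = -3, so AS:SL = t:(1−t) = -3:4

AS:SL = -3/4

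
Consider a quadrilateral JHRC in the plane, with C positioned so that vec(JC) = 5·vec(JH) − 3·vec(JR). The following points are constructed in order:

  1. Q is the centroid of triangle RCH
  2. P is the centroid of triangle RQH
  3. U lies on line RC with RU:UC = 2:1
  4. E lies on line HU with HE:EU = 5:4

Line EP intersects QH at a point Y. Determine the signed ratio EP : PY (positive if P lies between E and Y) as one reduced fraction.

EP:PY = -14/9

Work in coordinates with J = (0, 0), H = (1, 0), R = (0, 1), C = (5, -3).
1. Q is the centroid of triangle RCH ⇒ Q = (2, -2/3)
2. P is the centroid of triangle RQH ⇒ P = (1, 1/9)
3. U lies on line RC with RU:UC = 2:1 ⇒ U = (10/3, -5/3)
4. E lies on line HU with HE:EU = 5:4 ⇒ E = (62/27, -25/27)
line EP meets QH at Y = (11/6, -5/9)
P = E + t·(Y−E) with t = 14/5, so EP:PY = 14/5:-9/5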